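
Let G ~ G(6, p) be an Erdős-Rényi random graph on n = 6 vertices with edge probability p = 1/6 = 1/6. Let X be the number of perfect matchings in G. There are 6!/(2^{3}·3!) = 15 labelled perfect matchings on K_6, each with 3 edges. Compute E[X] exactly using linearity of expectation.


K_6 has 6!/(2^{3}·3!) = 15 labelled perfect matchings.
For each such perfect matching H, let X_H = 1 if all 3 edges of H are present in G. Then P[X_H = 1] = p^{3} = (1/6)^{3} = 1/216.
Summing the indicators: E[X] = Σ_H E[X_H] = 15 · p^{3} = 15 · 1/216 = 5/72.
Numerically: E[X] ≈ 0.0694444.

E[X] = 15 · (1/6)^{3} = 5/72 ≈ 0.0694444.


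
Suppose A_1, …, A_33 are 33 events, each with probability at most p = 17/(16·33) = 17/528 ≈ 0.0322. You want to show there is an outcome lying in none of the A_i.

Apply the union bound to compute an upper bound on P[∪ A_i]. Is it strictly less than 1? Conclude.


Union bound: P[∪_{i=1}^{33} A_i] ≤ Σ_i P[A_i] ≤ 33·p = 33·(17/528) = 17/16.
Numerically: 17/16 ≈ 1.0625.
Is 17/16 < 1? NO.
Since the bound 17/16 is ≥ 1, the union bound is uninformative here; it does NOT by itself certify existence.

33·p = 17/16 ≈ 1.0625; existence NOT certified by the union bound.


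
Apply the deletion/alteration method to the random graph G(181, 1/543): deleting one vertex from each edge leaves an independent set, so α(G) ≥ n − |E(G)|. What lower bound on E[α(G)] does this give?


E[|E(G)|] = C(181, 2)·p = 16290 · (1/543) = 30.
E[α(G)] ≥ n − E[|E(G)|] = 181 − 30 = 151.
Numerically: ≈ 151.0000.
(This is only a lower bound; the true E[α(G)] may be larger.)

E[α(G)] ≥ 151 ≈ 151.0000.


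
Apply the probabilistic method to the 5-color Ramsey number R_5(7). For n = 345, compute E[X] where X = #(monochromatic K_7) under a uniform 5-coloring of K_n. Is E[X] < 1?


E[X] = C(345, 7) · 5^{1 − 21} = 108567596033820 · 5^{−20} = 108567596033820/95367431640625.
As a reduced fraction: E[X] = 21713519206764/19073486328125 ≈ 1.1384138.
Is E[X] < 1? NO.
Since E[X] ≥ 1, the first-moment bound is inconclusive at n = 345; it does NOT by itself certify R_5(7) > 345.

E[X] = 21713519206764/19073486328125 ≈ 1.1384138; E[X] ≥ 1; first-moment method inconclusive here.


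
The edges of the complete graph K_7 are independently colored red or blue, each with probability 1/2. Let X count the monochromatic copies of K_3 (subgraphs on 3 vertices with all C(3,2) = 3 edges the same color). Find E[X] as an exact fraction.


Let X = Σ_S X_S over the C(7, 3) = 35 subsets S of size 3, where X_S = 1 if the K_3 on S is monochromatic.
For a fixed S, the K_3 on S has C(3, 2) = 3 edges. P[all 3 edges red] = (1/2)^3, and likewise for blue, so P[monochromatic] = 2·(1/2)^3 = 2^{1 − 3} = 1/4.
Summing: E[X] = C(7, 3) · 2^{1 − 3} = 35 · 1/4 = 35/4.
Numerically: E[X] ≈ 8.750000.

E[X] = C(7,3)·2^(1−C(3,2)) = 35/4 ≈ 8.750000.


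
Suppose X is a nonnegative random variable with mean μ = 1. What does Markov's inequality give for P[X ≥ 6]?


μ = E[X] = 1, a = 6.
Markov: P[X ≥ 6] ≤ μ/a = (1)/6 = 1/6.
Numerically: ≈ 0.1667.
(Since a = 6 > μ = 1.0000, the bound 1/6 is < 1 and informative.)

P[X ≥ 6] ≤ 1/6 ≈ 0.1667.


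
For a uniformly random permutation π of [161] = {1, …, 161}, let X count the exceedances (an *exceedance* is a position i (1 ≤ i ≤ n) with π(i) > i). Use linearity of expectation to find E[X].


Write X = Σ_{i=1}^{161} X_i, where X_i = 1_{π(i) > i}.
For each fixed i, π(i) is uniform over {1, …, 161} (marginal of a uniform permutation), so P[π(i) > i] = (n − i)/n. Summing: Σ_{i=1}^{161} (n − i)/n = (0 + 1 + … + 160)/161 = 161(161 − 1)/(2·161) = (161 − 1)/2.
Hence E[X] = Σ_{i=1}^{161} (161 − i)/161 = 80 ≈ 80.000000.

E[X] = 80 = 80.000000.


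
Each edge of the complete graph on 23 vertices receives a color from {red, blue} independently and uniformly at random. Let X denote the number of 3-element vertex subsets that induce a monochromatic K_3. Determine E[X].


Let X = Σ_S X_S over the C(23, 3) = 1771 subsets S of size 3, where X_S = 1 if the K_3 on S is monochromatic.
For a fixed S, the K_3 on S has C(3, 2) = 3 edges. P[all 3 edges red] = (1/2)^3, and likewise for blue, so P[monochromatic] = 2·(1/2)^3 = 2^{1 − 3} = 1/4.
By linearity of expectation: E[X] = C(23, 3) · 2^{1 − 3} = 1771 · 1/4 = 1771/4.
Numerically: E[X] ≈ 442.7500.

E[X] = C(23,3)·2^(1−C(3,2)) = 1771/4 ≈ 442.7500.


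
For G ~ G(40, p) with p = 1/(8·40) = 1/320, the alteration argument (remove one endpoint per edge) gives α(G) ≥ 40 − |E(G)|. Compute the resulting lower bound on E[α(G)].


E[|E(G)|] = C(40, 2)·p = 780 · (1/320) = 39/16.
E[α(G)] ≥ n − E[|E(G)|] = 40 − 39/16 = 601/16.
Numerically: ≈ 37.562500.
(This is only a lower bound; the true E[α(G)] may be larger.)

E[α(G)] ≥ 601/16 ≈ 37.562500.


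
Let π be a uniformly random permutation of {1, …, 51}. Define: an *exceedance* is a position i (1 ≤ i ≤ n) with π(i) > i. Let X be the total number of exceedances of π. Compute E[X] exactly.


Write X = Σ_{i=1}^{51} X_i, where X_i = 1_{π(i) > i}.
For each fixed i, π(i) is uniform over {1, …, 51} (marginal of a uniform permutation), so P[π(i) > i] = (n − i)/n. Summing: Σ_{i=1}^{51} (n − i)/n = (0 + 1 + … + 50)/51 = 51(51 − 1)/(2·51) = (51 − 1)/2.
Hence E[X] = Σ_{i=1}^{51} (51 − i)/51 = 25 ≈ 25.000.

E[X] = 25 = 25.000.


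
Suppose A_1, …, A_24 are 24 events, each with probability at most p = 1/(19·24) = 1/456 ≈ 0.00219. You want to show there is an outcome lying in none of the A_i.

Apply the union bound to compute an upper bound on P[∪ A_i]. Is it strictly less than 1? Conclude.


Union bound: P[∪_{i=1}^{24} A_i] ≤ Σ_i P[A_i] ≤ 24·p = 24·(1/456) = 1/19.
Numerically: 1/19 ≈ 0.05263.
Is 1/19 < 1? YES.
Since P[∪ A_i] ≤ 1/19 < 1, the complement has P[∩ A_i^c] ≥ 1 − 1/19 = 18/19 > 0, so some outcome avoids every A_i.

24·p = 1/19 ≈ 0.05263; existence CERTIFIED by the union bound.


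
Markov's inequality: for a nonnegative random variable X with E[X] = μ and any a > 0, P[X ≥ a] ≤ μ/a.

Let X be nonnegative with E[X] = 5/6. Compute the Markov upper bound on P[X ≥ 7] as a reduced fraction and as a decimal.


μ = E[X] = 5/6, a = 7.
Markov: P[X ≥ 7] ≤ μ/a = (5/6)/7 = 5/42.
Numerically: ≈ 0.1190.
(Since a = 7 > μ = 0.8333, the bound 5/42 is < 1 and informative.)

P[X ≥ 7] ≤ 5/42 ≈ 0.1190.


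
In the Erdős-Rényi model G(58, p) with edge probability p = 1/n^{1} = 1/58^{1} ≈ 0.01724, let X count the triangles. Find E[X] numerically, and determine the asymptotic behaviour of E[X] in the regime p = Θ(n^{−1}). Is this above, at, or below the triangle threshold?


Number of potential triangles: C(58, 3) = 30856.
Each occurs with probability p³ ≈ (0.01724)³ ≈ 5.125261e-06.
By linearity: E[X] = C(58, 3)·p³ ≈ 30856 · 5.125261e-06 ≈ 0.1581.
Here α = 1, so p = 1/n is exactly at the triangle threshold p ~ 1/n. Asymptotically E[X] → c³/6 = 1³/6 = 1/6 ≈ 0.1667, a bounded constant. In this regime the triangle count is asymptotically Poisson(c³/6).

E[X] ≈ 0.1581; in regime p = Θ(1/n^{1}) E[X] stays bounded (at the triangle threshold p ~ 1/n).


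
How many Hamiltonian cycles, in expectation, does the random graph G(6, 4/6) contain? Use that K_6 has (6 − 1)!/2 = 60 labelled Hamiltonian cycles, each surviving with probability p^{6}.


K_6 has (6 − 1)!/2 = 60 labelled Hamiltonian cycles.
For each such Hamiltonian cycle H, let X_H = 1 if all 6 edges of H are present in G. Then P[X_H = 1] = p^{6} = (2/3)^{6} = 64/729.
Summing the indicators: E[X] = Σ_H E[X_H] = 60 · p^{6} = 60 · 64/729 = 1280/243.
Numerically: E[X] ≈ 5.26749.

E[X] = 60 · (2/3)^{6} = 1280/243 ≈ 5.26749.


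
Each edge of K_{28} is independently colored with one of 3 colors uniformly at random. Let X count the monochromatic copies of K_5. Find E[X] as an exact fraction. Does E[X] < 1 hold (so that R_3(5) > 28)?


E[X] = C(28, 5) · 3^{1 − 10} = 98280 · 3^{−9} = 98280/19683.
As a reduced fraction: E[X] = 3640/729 ≈ 4.993.
Is E[X] < 1? NO.
Since E[X] ≥ 1, the first-moment bound is inconclusive at n = 28; it does NOT by itself certify R_3(5) > 28.

E[X] = 3640/729 ≈ 4.993; E[X] ≥ 1; first-moment method inconclusive here.


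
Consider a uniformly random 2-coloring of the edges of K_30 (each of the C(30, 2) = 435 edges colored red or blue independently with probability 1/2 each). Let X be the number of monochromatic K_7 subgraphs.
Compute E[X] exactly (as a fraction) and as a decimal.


Let X = Σ_S X_S over the C(30, 7) = 2035800 subsets S of size 7, where X_S = 1 if the K_7 on S is monochromatic.
For a fixed S, the K_7 on S has C(7, 2) = 21 edges. P[all 21 edges red] = (1/2)^21, and likewise for blue, so P[monochromatic] = 2·(1/2)^21 = 2^{1 − 21} = 1/1048576.
By linearity of expectation: E[X] = C(30, 7) · 2^{1 − 21} = 2035800 · 1/1048576 = 254475/131072.
Numerically: E[X] ≈ 1.941490.

E[X] = C(30,7)·2^(1−C(7,2)) = 254475/131072 ≈ 1.941490.


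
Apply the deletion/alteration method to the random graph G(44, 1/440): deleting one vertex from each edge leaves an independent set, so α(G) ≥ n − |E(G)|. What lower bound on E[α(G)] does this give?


E[|E(G)|] = C(44, 2)·p = 946 · (1/440) = 43/20.
E[α(G)] ≥ n − E[|E(G)|] = 44 − 43/20 = 837/20.
Numerically: ≈ 41.850.
(This is only a lower bound; the true E[α(G)] may be larger.)

E[α(G)] ≥ 837/20 ≈ 41.850.


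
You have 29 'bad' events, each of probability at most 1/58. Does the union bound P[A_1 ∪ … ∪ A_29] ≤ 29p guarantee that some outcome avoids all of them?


Union bound: P[∪_{i=1}^{29} A_i] ≤ Σ_i P[A_i] ≤ 29·p = 29·(1/58) = 1/2.
Numerically: 1/2 ≈ 0.500.
Is 1/2 < 1? YES.
Since P[∪ A_i] ≤ 1/2 < 1, the complement has P[∩ A_i^c] ≥ 1 − 1/2 = 1/2 > 0, so some outcome avoids every A_i.

29·p = 1/2 ≈ 0.500; existence CERTIFIED by the union bound.


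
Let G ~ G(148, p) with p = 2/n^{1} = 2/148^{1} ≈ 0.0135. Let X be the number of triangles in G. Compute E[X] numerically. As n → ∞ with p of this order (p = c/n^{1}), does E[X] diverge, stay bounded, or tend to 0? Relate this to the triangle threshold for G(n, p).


Number of potential triangles: C(148, 3) = 529396.
Each occurs with probability p³ ≈ (0.0135)³ ≈ 2.46777e-06.
By linearity: E[X] = C(148, 3)·p³ ≈ 529396 · 2.46777e-06 ≈ 1.306.
Here α = 1, so p = 2/n is exactly at the triangle threshold p ~ 1/n. Asymptotically E[X] → c³/6 = 2³/6 = 4/3 ≈ 1.333, a bounded constant. In this regime the triangle count is asymptotically Poisson(c³/6).

E[X] ≈ 1.306; in regime p = Θ(1/n^{1}) E[X] stays bounded (at the triangle threshold p ~ 1/n).


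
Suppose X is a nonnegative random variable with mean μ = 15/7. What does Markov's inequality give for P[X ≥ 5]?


μ = E[X] = 15/7, a = 5.
Markov: P[X ≥ 5] ≤ μ/a = (15/7)/5 = 3/7.
Numerically: ≈ 0.4286.
(Since a = 5 > μ = 2.1429, the bound 3/7 is < 1 and informative.)

P[X ≥ 5] ≤ 3/7 ≈ 0.4286.


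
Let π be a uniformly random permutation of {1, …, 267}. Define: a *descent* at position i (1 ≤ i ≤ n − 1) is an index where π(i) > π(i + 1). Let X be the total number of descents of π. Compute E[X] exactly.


Write X = Σ X_I over i = 1, …, 266, with X_I the indicator of one descent.
There are 266 indicators.
For each fixed i, the pair (π(i), π(i+1)) is a uniformly random ordered pair of distinct values from {1, …, 267}; by symmetry P[π(i) > π(i+1)] = 1/2.
By linearity: E[X] = 266 · (1/2) = (267 − 1) · (1/2) = 133 ≈ 133.0000.

E[X] = 133 = 133.0000.


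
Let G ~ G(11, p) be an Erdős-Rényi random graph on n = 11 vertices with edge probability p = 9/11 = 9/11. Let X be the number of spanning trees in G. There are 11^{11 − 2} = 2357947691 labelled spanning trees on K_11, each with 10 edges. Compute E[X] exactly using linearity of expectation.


K_11 has 11^{11 − 2} = 2357947691 labelled spanning trees.
For each such spanning tree H, let X_H = 1 if all 10 edges of H are present in G. Then P[X_H = 1] = p^{10} = (9/11)^{10} = 3486784401/25937424601.
Summing the indicators: E[X] = Σ_H E[X_H] = 2357947691 · p^{10} = 2357947691 · 3486784401/25937424601 = 3486784401/11.
Numerically: E[X] ≈ 3.1698e+08.

E[X] = 2357947691 · (9/11)^{10} = 3486784401/11 ≈ 3.1698e+08.


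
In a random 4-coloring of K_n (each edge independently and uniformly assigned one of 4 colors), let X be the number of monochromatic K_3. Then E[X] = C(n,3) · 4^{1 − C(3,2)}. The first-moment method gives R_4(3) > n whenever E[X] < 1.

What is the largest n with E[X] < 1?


We need C(n, 3) · 4^{1 − 3} < 1, i.e. C(n, 3) < 4^{3 − 1} = 16.
Check values of n near the boundary:
  n = 4: C(4, 3) = 4; 4 < 16? YES
  n = 5: C(5, 3) = 10; 10 < 16? YES
  n = 6: C(6, 3) = 20; 20 < 16? NO
  n = 7: C(7, 3) = 35; 35 < 16? NO
The largest n with C(n, 3) < 16 is n = 5 (where E[X] = 5/8 ≈ 0.6250). Hence R_4(3) > 5, i.e. R_4(3) ≥ 6.

Largest n = 5; hence R_4(3) > 5.


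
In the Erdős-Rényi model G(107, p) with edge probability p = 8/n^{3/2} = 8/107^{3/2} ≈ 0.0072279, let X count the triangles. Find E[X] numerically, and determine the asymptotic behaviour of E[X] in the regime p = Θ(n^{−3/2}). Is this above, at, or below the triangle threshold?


Number of potential triangles: C(107, 3) = 198485.
Each occurs with probability p³ ≈ (0.0072279)³ ≈ 3.7760954e-07.
By linearity: E[X] = C(107, 3)·p³ ≈ 198485 · 3.7760954e-07 ≈ 0.07495.
Since α = 3/2 > 1, p = c/n^{3/2} = o(1/n) is below the triangle threshold p ~ 1/n. Asymptotically E[X] ~ (c³/6)·n^{3(1−α)} = (8³/6)·n^{-1.5} → 0, so by Markov's inequality G has no triangles w.h.p.

E[X] ≈ 0.07495; in regime p = Θ(1/n^{3/2}) E[X] tends to 0 (below the triangle threshold p ~ 1/n).


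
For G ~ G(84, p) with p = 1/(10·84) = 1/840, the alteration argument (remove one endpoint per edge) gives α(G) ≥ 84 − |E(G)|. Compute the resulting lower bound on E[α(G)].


E[|E(G)|] = C(84, 2)·p = 3486 · (1/840) = 83/20.
E[α(G)] ≥ n − E[|E(G)|] = 84 − 83/20 = 1597/20.
Numerically: ≈ 79.85000.
(This is only a lower bound; the true E[α(G)] may be larger.)

E[α(G)] ≥ 1597/20 ≈ 79.85000.


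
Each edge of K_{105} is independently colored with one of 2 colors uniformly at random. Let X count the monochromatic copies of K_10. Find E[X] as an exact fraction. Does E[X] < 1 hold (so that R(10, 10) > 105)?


E[X] = C(105, 10) · 2^{1 − 45} = 28848458598960 · 2^{−44} = 28848458598960/17592186044416.
As a reduced fraction: E[X] = 1803028662435/1099511627776 ≈ 1.63985.
Is E[X] < 1? NO.
Since E[X] ≥ 1, the first-moment bound is inconclusive at n = 105; it does NOT by itself certify R(10, 10) > 105.

E[X] = 1803028662435/1099511627776 ≈ 1.63985; E[X] ≥ 1; first-moment method inconclusive here.


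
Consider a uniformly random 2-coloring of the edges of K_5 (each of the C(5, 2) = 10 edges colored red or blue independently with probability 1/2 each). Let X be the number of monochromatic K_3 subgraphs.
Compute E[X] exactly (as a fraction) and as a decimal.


Let X = Σ_S X_S over the C(5, 3) = 10 subsets S of size 3, where X_S = 1 if the K_3 on S is monochromatic.
For a fixed S, the K_3 on S has C(3, 2) = 3 edges. P[all 3 edges red] = (1/2)^3, and likewise for blue, so P[monochromatic] = 2·(1/2)^3 = 2^{1 − 3} = 1/4.
Summing: E[X] = C(5, 3) · 2^{1 − 3} = 10 · 1/4 = 5/2.
Numerically: E[X] ≈ 2.50000.

E[X] = C(5,3)·2^(1−C(3,2)) = 5/2 ≈ 2.50000.


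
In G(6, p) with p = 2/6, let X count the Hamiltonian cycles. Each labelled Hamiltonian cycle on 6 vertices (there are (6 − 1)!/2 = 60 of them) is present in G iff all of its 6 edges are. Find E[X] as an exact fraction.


K_6 has (6 − 1)!/2 = 60 labelled Hamiltonian cycles.
For each such Hamiltonian cycle H, let X_H = 1 if all 6 edges of H are present in G. Then P[X_H = 1] = p^{6} = (1/3)^{6} = 1/729.
Summing the indicators: E[X] = Σ_H E[X_H] = 60 · p^{6} = 60 · 1/729 = 20/243.
Numerically: E[X] ≈ 0.082305.

E[X] = 60 · (1/3)^{6} = 20/243 ≈ 0.082305.


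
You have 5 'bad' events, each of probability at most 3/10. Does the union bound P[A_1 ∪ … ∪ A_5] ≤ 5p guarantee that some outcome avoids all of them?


Union bound: P[∪_{i=1}^{5} A_i] ≤ Σ_i P[A_i] ≤ 5·p = 5·(3/10) = 3/2.
Numerically: 3/2 ≈ 1.50000.
Is 3/2 < 1? NO.
Since the bound 3/2 is ≥ 1, the union bound is uninformative here; it does NOT by itself certify existence.

5·p = 3/2 ≈ 1.50000; existence NOT certified by the union bound.


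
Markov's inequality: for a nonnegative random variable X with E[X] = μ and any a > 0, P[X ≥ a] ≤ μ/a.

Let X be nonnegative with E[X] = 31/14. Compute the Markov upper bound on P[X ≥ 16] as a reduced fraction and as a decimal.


μ = E[X] = 31/14, a = 16.
Markov: P[X ≥ 16] ≤ μ/a = (31/14)/16 = 31/224.
Numerically: ≈ 0.138393.
(Since a = 16 > μ = 2.214286, the bound 31/224 is < 1 and informative.)

P[X ≥ 16] ≤ 31/224 ≈ 0.138393.


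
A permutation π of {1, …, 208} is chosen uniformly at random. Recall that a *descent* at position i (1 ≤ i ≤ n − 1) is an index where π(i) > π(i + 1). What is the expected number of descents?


Write X = Σ X_I over i = 1, …, 207, with X_I the indicator of one descent.
There are 207 indicators.
For each fixed i, the pair (π(i), π(i+1)) is a uniformly random ordered pair of distinct values from {1, …, 208}; by symmetry P[π(i) > π(i+1)] = 1/2.
By linearity: E[X] = 207 · (1/2) = (208 − 1) · (1/2) = 207/2 ≈ 103.500.

E[X] = 207/2 = 103.500.


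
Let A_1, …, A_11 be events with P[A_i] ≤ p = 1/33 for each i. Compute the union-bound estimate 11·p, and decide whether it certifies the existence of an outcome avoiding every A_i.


Union bound: P[∪_{i=1}^{11} A_i] ≤ Σ_i P[A_i] ≤ 11·p = 11·(1/33) = 1/3.
Numerically: 1/3 ≈ 0.333333.
Is 1/3 < 1? YES.
Since P[∪ A_i] ≤ 1/3 < 1, the complement has P[∩ A_i^c] ≥ 1 − 1/3 = 2/3 > 0, so some outcome avoids every A_i.

11·p = 1/3 ≈ 0.333333; existence CERTIFIED by the union bound.


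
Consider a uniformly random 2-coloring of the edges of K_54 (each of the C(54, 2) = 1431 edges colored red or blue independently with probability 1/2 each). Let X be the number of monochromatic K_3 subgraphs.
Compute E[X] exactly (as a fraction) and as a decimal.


Let X = Σ_S X_S over the C(54, 3) = 24804 subsets S of size 3, where X_S = 1 if the K_3 on S is monochromatic.
For a fixed S, the K_3 on S has C(3, 2) = 3 edges. P[all 3 edges red] = (1/2)^3, and likewise for blue, so P[monochromatic] = 2·(1/2)^3 = 2^{1 − 3} = 1/4.
By linearity of expectation: E[X] = C(54, 3) · 2^{1 − 3} = 24804 · 1/4 = 6201.
Numerically: E[X] ≈ 6201.000000.

E[X] = C(54,3)·2^(1−C(3,2)) = 6201 ≈ 6201.000000.


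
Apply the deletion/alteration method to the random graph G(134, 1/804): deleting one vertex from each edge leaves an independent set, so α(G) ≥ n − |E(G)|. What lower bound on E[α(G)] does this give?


E[|E(G)|] = C(134, 2)·p = 8911 · (1/804) = 133/12.
E[α(G)] ≥ n − E[|E(G)|] = 134 − 133/12 = 1475/12.
Numerically: ≈ 122.9167.
(This is only a lower bound; the true E[α(G)] may be larger.)

E[α(G)] ≥ 1475/12 ≈ 122.9167.


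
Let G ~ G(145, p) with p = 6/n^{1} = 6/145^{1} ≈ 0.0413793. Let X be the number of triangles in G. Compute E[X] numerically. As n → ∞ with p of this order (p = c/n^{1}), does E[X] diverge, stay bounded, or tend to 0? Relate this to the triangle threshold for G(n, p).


Number of potential triangles: C(145, 3) = 497640.
Each occurs with probability p³ ≈ (0.0413793)³ ≈ 7.08516134e-05.
By linearity: E[X] = C(145, 3)·p³ ≈ 497640 · 7.08516134e-05 ≈ 35.258597.
Here α = 1, so p = 6/n is exactly at the triangle threshold p ~ 1/n. Asymptotically E[X] → c³/6 = 6³/6 = 36 ≈ 36.000000, a bounded constant. In this regime the triangle count is asymptotically Poisson(c³/6).

E[X] ≈ 35.258597; in regime p = Θ(1/n^{1}) E[X] stays bounded (at the triangle threshold p ~ 1/n).


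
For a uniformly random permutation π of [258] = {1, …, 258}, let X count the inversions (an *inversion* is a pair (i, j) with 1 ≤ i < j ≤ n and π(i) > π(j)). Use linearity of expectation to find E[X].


Write X = Σ X_I over the C(258, 2) = 33153 pairs i < j, with X_I the indicator of one inversion.
There are 33153 indicators.
For each fixed pair i < j, the values π(i) and π(j) are two distinct elements of {1, …, 258} in uniformly random order; by symmetry P[π(i) > π(j)] = 1/2.
By linearity: E[X] = 33153 · (1/2) = C(258, 2) · (1/2) = 33153/2 = 33153/2 ≈ 16576.500.

E[X] = 33153/2 = 16576.500.


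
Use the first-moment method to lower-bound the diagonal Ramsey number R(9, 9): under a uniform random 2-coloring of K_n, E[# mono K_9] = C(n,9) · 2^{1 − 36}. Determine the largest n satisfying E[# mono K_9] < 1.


We need C(n, 9) · 2^{1 − 36} < 1, i.e. C(n, 9) < 2^{36 − 1} = 34359738368.
Check values of n near the boundary:
  n = 61: C(61, 9) = 17341763505; 17341763505 < 34359738368? YES
  n = 62: C(62, 9) = 20286591270; 20286591270 < 34359738368? YES
  n = 63: C(63, 9) = 23667689815; 23667689815 < 34359738368? YES
  n = 64: C(64, 9) = 27540584512; 27540584512 < 34359738368? YES
  n = 65: C(65, 9) = 31966749880; 31966749880 < 34359738368? YES
  n = 66: C(66, 9) = 37014131440; 37014131440 < 34359738368? NO
  n = 67: C(67, 9) = 42757703560; 42757703560 < 34359738368? NO
The largest n with C(n, 9) < 34359738368 is n = 65 (where E[X] = 3995843735/4294967296 ≈ 0.93035). Hence R(9, 9) > 65, i.e. R(9, 9) ≥ 66.

Largest n = 65; hence R(9, 9) > 65.


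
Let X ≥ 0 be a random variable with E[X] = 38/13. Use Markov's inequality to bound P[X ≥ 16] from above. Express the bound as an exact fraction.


μ = E[X] = 38/13, a = 16.
Markov: P[X ≥ 16] ≤ μ/a = (38/13)/16 = 19/104.
Numerically: ≈ 0.1827.
(Since a = 16 > μ = 2.9231, the bound 19/104 is < 1 and informative.)

P[X ≥ 16] ≤ 19/104 ≈ 0.1827.


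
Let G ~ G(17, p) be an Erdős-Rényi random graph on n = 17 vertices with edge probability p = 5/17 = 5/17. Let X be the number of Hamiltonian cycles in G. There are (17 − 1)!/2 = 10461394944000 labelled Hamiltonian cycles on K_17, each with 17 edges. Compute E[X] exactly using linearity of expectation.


K_17 has (17 − 1)!/2 = 10461394944000 labelled Hamiltonian cycles.
For each such Hamiltonian cycle H, let X_H = 1 if all 17 edges of H are present in G. Then P[X_H = 1] = p^{17} = (5/17)^{17} = 762939453125/827240261886336764177.
By linearity of expectation: E[X] = Σ_H E[X_H] = 10461394944000 · p^{17} = 10461394944000 · 762939453125/827240261886336764177 = 7981410937500000000000000/827240261886336764177.
Numerically: E[X] ≈ 9648.2.

E[X] = 10461394944000 · (5/17)^{17} = 7981410937500000000000000/827240261886336764177 ≈ 9648.2.


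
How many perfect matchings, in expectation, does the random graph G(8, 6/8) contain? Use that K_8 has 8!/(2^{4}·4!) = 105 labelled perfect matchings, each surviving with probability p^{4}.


K_8 has 8!/(2^{4}·4!) = 105 labelled perfect matchings.
For each such perfect matching H, let X_H = 1 if all 4 edges of H are present in G. Then P[X_H = 1] = p^{4} = (3/4)^{4} = 81/256.
Summing the indicators: E[X] = Σ_H E[X_H] = 105 · p^{4} = 105 · 81/256 = 8505/256.
Numerically: E[X] ≈ 33.2.

E[X] = 105 · (3/4)^{4} = 8505/256 ≈ 33.2.


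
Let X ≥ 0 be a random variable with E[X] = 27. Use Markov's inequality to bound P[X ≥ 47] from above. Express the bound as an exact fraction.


μ = E[X] = 27, a = 47.
Markov: P[X ≥ 47] ≤ μ/a = (27)/47 = 27/47.
Numerically: ≈ 0.574.
(Since a = 47 > μ = 27.000, the bound 27/47 is < 1 and informative.)

P[X ≥ 47] ≤ 27/47 ≈ 0.574.


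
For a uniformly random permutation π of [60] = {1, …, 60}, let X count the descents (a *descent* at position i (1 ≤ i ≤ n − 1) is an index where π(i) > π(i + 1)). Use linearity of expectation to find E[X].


Write X = Σ X_I over i = 1, …, 59, with X_I the indicator of one descent.
There are 59 indicators.
For each fixed i, the pair (π(i), π(i+1)) is a uniformly random ordered pair of distinct values from {1, …, 60}; by symmetry P[π(i) > π(i+1)] = 1/2.
By linearity: E[X] = 59 · (1/2) = (60 − 1) · (1/2) = 59/2 ≈ 29.500.

E[X] = 59/2 = 29.500.


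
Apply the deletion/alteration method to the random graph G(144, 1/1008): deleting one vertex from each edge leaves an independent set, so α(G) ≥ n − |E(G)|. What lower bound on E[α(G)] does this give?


E[|E(G)|] = C(144, 2)·p = 10296 · (1/1008) = 143/14.
E[α(G)] ≥ n − E[|E(G)|] = 144 − 143/14 = 1873/14.
Numerically: ≈ 133.785714.
(This is only a lower bound; the true E[α(G)] may be larger.)

E[α(G)] ≥ 1873/14 ≈ 133.785714.


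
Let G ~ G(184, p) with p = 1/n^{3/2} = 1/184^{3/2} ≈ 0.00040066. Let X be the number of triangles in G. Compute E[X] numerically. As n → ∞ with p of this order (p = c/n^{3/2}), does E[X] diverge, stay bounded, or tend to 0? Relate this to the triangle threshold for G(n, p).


Number of potential triangles: C(184, 3) = 1021384.
Each occurs with probability p³ ≈ (0.00040066)³ ≈ 6.4316114e-11.
By linearity: E[X] = C(184, 3)·p³ ≈ 1021384 · 6.4316114e-11 ≈ 0.00007.
Since α = 3/2 > 1, p = c/n^{3/2} = o(1/n) is below the triangle threshold p ~ 1/n. Asymptotically E[X] ~ (c³/6)·n^{3(1−α)} = (1³/6)·n^{-1.5} → 0, so by Markov's inequality G has no triangles w.h.p.

E[X] ≈ 0.00007; in regime p = Θ(1/n^{3/2}) E[X] tends to 0 (below the triangle threshold p ~ 1/n).


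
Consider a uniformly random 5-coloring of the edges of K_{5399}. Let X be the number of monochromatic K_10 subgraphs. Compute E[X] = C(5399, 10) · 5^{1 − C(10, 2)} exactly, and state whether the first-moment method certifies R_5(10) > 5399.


E[X] = C(5399, 10) · 5^{1 − 45} = 5751065658334180080797359164706 · 5^{−44} = 5751065658334180080797359164706/5684341886080801486968994140625.
As a reduced fraction: E[X] = 5751065658334180080797359164706/5684341886080801486968994140625 ≈ 1.0117382.
Is E[X] < 1? NO.
Since E[X] ≥ 1, the first-moment bound is inconclusive at n = 5399; it does NOT by itself certify R_5(10) > 5399.

E[X] = 5751065658334180080797359164706/5684341886080801486968994140625 ≈ 1.0117382; E[X] ≥ 1; first-moment method inconclusive here.


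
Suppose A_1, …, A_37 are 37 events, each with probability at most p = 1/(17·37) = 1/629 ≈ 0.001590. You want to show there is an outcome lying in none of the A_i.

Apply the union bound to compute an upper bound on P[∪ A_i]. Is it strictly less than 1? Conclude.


Union bound: P[∪_{i=1}^{37} A_i] ≤ Σ_i P[A_i] ≤ 37·p = 37·(1/629) = 1/17.
Numerically: 1/17 ≈ 0.058824.
Is 1/17 < 1? YES.
Since P[∪ A_i] ≤ 1/17 < 1, the complement has P[∩ A_i^c] ≥ 1 − 1/17 = 16/17 > 0, so some outcome avoids every A_i.

37·p = 1/17 ≈ 0.058824; existence CERTIFIED by the union bound.


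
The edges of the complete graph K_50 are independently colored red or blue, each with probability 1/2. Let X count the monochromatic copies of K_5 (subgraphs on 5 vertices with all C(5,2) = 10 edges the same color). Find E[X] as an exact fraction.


Let X = Σ_S X_S over the C(50, 5) = 2118760 subsets S of size 5, where X_S = 1 if the K_5 on S is monochromatic.
For a fixed S, the K_5 on S has C(5, 2) = 10 edges. P[all 10 edges red] = (1/2)^10, and likewise for blue, so P[monochromatic] = 2·(1/2)^10 = 2^{1 − 10} = 1/512.
By linearity of expectation: E[X] = C(50, 5) · 2^{1 − 10} = 2118760 · 1/512 = 264845/64.
Numerically: E[X] ≈ 4138.20312.

E[X] = C(50,5)·2^(1−C(5,2)) = 264845/64 ≈ 4138.20312.


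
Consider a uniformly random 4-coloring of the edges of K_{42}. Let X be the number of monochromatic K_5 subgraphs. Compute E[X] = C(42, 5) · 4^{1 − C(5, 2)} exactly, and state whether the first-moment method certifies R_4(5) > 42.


E[X] = C(42, 5) · 4^{1 − 10} = 850668 · 4^{−9} = 850668/262144.
As a reduced fraction: E[X] = 212667/65536 ≈ 3.2450.
Is E[X] < 1? NO.
Since E[X] ≥ 1, the first-moment bound is inconclusive at n = 42; it does NOT by itself certify R_4(5) > 42.

E[X] = 212667/65536 ≈ 3.2450; E[X] ≥ 1; first-moment method inconclusive here.


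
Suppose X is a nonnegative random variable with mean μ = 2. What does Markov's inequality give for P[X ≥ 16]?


μ = E[X] = 2, a = 16.
Markov: P[X ≥ 16] ≤ μ/a = (2)/16 = 1/8.
Numerically: ≈ 0.125.
(Since a = 16 > μ = 2.000, the bound 1/8 is < 1 and informative.)

P[X ≥ 16] ≤ 1/8 ≈ 0.125.


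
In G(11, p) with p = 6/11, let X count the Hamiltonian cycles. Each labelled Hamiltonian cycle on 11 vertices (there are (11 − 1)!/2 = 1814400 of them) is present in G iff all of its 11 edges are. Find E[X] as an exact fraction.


K_11 has (11 − 1)!/2 = 1814400 labelled Hamiltonian cycles.
For each such Hamiltonian cycle H, let X_H = 1 if all 11 edges of H are present in G. Then P[X_H = 1] = p^{11} = (6/11)^{11} = 362797056/285311670611.
Summing the indicators: E[X] = Σ_H E[X_H] = 1814400 · p^{11} = 1814400 · 362797056/285311670611 = 658258978406400/285311670611.
Numerically: E[X] ≈ 2307.2.

E[X] = 1814400 · (6/11)^{11} = 658258978406400/285311670611 ≈ 2307.2.


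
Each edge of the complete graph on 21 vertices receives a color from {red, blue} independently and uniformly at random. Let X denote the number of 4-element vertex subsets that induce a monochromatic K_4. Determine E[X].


Let X = Σ_S X_S over the C(21, 4) = 5985 subsets S of size 4, where X_S = 1 if the K_4 on S is monochromatic.
For a fixed S, the K_4 on S has C(4, 2) = 6 edges. P[all 6 edges red] = (1/2)^6, and likewise for blue, so P[monochromatic] = 2·(1/2)^6 = 2^{1 − 6} = 1/32.
By linearity: E[X] = C(21, 4) · 2^{1 − 6} = 5985 · 1/32 = 5985/32.
Numerically: E[X] ≈ 187.031.

E[X] = C(21,4)·2^(1−C(4,2)) = 5985/32 ≈ 187.031.


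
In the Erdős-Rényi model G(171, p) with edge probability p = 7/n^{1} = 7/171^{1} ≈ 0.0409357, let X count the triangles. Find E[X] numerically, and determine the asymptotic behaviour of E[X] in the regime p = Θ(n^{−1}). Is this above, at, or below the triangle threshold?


Number of potential triangles: C(171, 3) = 818805.
Each occurs with probability p³ ≈ (0.0409357)³ ≈ 6.85971052e-05.
By linearity: E[X] = C(171, 3)·p³ ≈ 818805 · 6.85971052e-05 ≈ 56.167653.
Here α = 1, so p = 7/n is exactly at the triangle threshold p ~ 1/n. Asymptotically E[X] → c³/6 = 7³/6 = 343/6 ≈ 57.166667, a bounded constant. In this regime the triangle count is asymptotically Poisson(c³/6).

E[X] ≈ 56.167653; in regime p = Θ(1/n^{1}) E[X] stays bounded (at the triangle threshold p ~ 1/n).


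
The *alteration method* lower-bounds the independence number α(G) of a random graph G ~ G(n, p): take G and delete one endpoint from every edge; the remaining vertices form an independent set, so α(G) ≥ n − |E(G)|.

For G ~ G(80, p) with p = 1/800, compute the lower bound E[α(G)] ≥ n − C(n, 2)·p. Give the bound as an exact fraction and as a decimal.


E[|E(G)|] = C(80, 2)·p = 3160 · (1/800) = 79/20.
E[α(G)] ≥ n − E[|E(G)|] = 80 − 79/20 = 1521/20.
Numerically: ≈ 76.050000.
(This is only a lower bound; the true E[α(G)] may be larger.)

E[α(G)] ≥ 1521/20 ≈ 76.050000.


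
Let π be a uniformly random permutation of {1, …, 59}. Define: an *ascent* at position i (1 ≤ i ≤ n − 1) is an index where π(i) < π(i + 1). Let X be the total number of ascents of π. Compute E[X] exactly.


Write X = Σ X_I over i = 1, …, 58, with X_I the indicator of one ascent.
There are 58 indicators.
For each fixed i, the pair (π(i), π(i+1)) is a uniformly random ordered pair of distinct values from {1, …, 59}; by symmetry P[π(i) < π(i+1)] = 1/2.
By linearity: E[X] = 58 · (1/2) = (59 − 1) · (1/2) = 29 ≈ 29.00000.

E[X] = 29 = 29.00000.


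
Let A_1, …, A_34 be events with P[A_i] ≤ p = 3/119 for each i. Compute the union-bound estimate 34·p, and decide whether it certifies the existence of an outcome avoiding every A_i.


Union bound: P[∪_{i=1}^{34} A_i] ≤ Σ_i P[A_i] ≤ 34·p = 34·(3/119) = 6/7.
Numerically: 6/7 ≈ 0.85714.
Is 6/7 < 1? YES.
Since P[∪ A_i] ≤ 6/7 < 1, the complement has P[∩ A_i^c] ≥ 1 − 6/7 = 1/7 > 0, so some outcome avoids every A_i.

34·p = 6/7 ≈ 0.85714; existence CERTIFIED by the union bound.


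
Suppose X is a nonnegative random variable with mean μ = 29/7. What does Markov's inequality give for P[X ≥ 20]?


μ = E[X] = 29/7, a = 20.
Markov: P[X ≥ 20] ≤ μ/a = (29/7)/20 = 29/140.
Numerically: ≈ 0.2071.
(Since a = 20 > μ = 4.1429, the bound 29/140 is < 1 and informative.)

P[X ≥ 20] ≤ 29/140 ≈ 0.2071.


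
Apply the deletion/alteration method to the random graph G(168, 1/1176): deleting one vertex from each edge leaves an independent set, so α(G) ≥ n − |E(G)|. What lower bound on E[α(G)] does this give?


E[|E(G)|] = C(168, 2)·p = 14028 · (1/1176) = 167/14.
E[α(G)] ≥ n − E[|E(G)|] = 168 − 167/14 = 2185/14.
Numerically: ≈ 156.07143.
(This is only a lower bound; the true E[α(G)] may be larger.)

E[α(G)] ≥ 2185/14 ≈ 156.07143.


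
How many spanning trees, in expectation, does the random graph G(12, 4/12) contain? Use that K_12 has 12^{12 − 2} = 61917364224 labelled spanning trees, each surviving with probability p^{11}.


K_12 has 12^{12 − 2} = 61917364224 labelled spanning trees.
For each such spanning tree H, let X_H = 1 if all 11 edges of H are present in G. Then P[X_H = 1] = p^{11} = (1/3)^{11} = 1/177147.
Summing the indicators: E[X] = Σ_H E[X_H] = 61917364224 · p^{11} = 61917364224 · 1/177147 = 1048576/3.
Numerically: E[X] ≈ 3.4953e+05.

E[X] = 61917364224 · (1/3)^{11} = 1048576/3 ≈ 3.4953e+05.


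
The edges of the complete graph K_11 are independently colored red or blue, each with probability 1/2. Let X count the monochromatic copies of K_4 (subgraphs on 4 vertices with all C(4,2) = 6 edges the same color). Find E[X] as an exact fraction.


Let X = Σ_S X_S over the C(11, 4) = 330 subsets S of size 4, where X_S = 1 if the K_4 on S is monochromatic.
For a fixed S, the K_4 on S has C(4, 2) = 6 edges. P[all 6 edges red] = (1/2)^6, and likewise for blue, so P[monochromatic] = 2·(1/2)^6 = 2^{1 − 6} = 1/32.
By linearity: E[X] = C(11, 4) · 2^{1 − 6} = 330 · 1/32 = 165/16.
Numerically: E[X] ≈ 10.31250.

E[X] = C(11,4)·2^(1−C(4,2)) = 165/16 ≈ 10.31250.


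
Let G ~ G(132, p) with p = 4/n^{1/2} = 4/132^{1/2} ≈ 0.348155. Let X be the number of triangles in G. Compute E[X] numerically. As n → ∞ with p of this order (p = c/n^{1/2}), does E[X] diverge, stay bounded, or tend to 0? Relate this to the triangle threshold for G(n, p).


Number of potential triangles: C(132, 3) = 374660.
Each occurs with probability p³ ≈ (0.348155)³ ≈ 4.22006439e-02.
By linearity: E[X] = C(132, 3)·p³ ≈ 374660 · 4.22006439e-02 ≈ 15810.893232.
Since α = 1/2 < 1, p = c/n^{1/2} ≫ 1/n is above the triangle threshold p ~ 1/n. Asymptotically E[X] ~ (c³/6)·n^{3(1−α)} = (4³/6)·n^{1.5} → ∞; triangles are abundant w.h.p.

E[X] ≈ 15810.893232; in regime p = Θ(1/n^{1/2}) E[X] diverges (above the triangle threshold p ~ 1/n).


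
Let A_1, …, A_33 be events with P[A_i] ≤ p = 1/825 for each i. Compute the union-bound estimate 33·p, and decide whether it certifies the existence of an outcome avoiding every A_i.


Union bound: P[∪_{i=1}^{33} A_i] ≤ Σ_i P[A_i] ≤ 33·p = 33·(1/825) = 1/25.
Numerically: 1/25 ≈ 0.0400.
Is 1/25 < 1? YES.
Since P[∪ A_i] ≤ 1/25 < 1, the complement has P[∩ A_i^c] ≥ 1 − 1/25 = 24/25 > 0, so some outcome avoids every A_i.

33·p = 1/25 ≈ 0.0400; existence CERTIFIED by the union bound.


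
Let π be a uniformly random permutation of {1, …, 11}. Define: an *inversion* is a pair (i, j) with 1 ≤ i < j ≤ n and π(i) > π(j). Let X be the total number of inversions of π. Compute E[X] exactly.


Write X = Σ X_I over the C(11, 2) = 55 pairs i < j, with X_I the indicator of one inversion.
There are 55 indicators.
For each fixed pair i < j, the values π(i) and π(j) are two distinct elements of {1, …, 11} in uniformly random order; by symmetry P[π(i) > π(j)] = 1/2.
By linearity: E[X] = 55 · (1/2) = C(11, 2) · (1/2) = 55/2 = 55/2 ≈ 27.50000.

E[X] = 55/2 = 27.50000.


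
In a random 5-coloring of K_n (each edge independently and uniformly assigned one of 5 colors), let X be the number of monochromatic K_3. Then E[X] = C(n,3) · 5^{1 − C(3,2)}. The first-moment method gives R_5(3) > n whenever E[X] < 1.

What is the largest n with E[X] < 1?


We need C(n, 3) · 5^{1 − 3} < 1, i.e. C(n, 3) < 5^{3 − 1} = 25.
Check values of n near the boundary:
  n = 3: C(3, 3) = 1; 1 < 25? YES
  n = 4: C(4, 3) = 4; 4 < 25? YES
  n = 5: C(5, 3) = 10; 10 < 25? YES
  n = 6: C(6, 3) = 20; 20 < 25? YES
  n = 7: C(7, 3) = 35; 35 < 25? NO
The largest n with C(n, 3) < 25 is n = 6 (where E[X] = 4/5 ≈ 0.800). Hence R_5(3) > 6, i.e. R_5(3) ≥ 7.

Largest n = 6; hence R_5(3) > 6.


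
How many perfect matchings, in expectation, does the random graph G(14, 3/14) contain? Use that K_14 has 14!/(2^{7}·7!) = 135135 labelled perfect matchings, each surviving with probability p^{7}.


K_14 has 14!/(2^{7}·7!) = 135135 labelled perfect matchings.
For each such perfect matching H, let X_H = 1 if all 7 edges of H are present in G. Then P[X_H = 1] = p^{7} = (3/14)^{7} = 2187/105413504.
By linearity: E[X] = Σ_H E[X_H] = 135135 · p^{7} = 135135 · 2187/105413504 = 42220035/15059072.
Numerically: E[X] ≈ 2.80363.

E[X] = 135135 · (3/14)^{7} = 42220035/15059072 ≈ 2.80363.


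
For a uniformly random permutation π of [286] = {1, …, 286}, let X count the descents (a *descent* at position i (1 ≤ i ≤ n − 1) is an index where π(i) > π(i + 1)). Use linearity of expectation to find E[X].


Write X = Σ X_I over i = 1, …, 285, with X_I the indicator of one descent.
There are 285 indicators.
For each fixed i, the pair (π(i), π(i+1)) is a uniformly random ordered pair of distinct values from {1, …, 286}; by symmetry P[π(i) > π(i+1)] = 1/2.
By linearity: E[X] = 285 · (1/2) = (286 − 1) · (1/2) = 285/2 ≈ 142.5000.

E[X] = 285/2 = 142.5000.


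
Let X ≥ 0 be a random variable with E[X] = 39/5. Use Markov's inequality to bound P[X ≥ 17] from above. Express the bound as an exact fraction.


μ = E[X] = 39/5, a = 17.
Markov: P[X ≥ 17] ≤ μ/a = (39/5)/17 = 39/85.
Numerically: ≈ 0.4588.
(Since a = 17 > μ = 7.8000, the bound 39/85 is < 1 and informative.)

P[X ≥ 17] ≤ 39/85 ≈ 0.4588.


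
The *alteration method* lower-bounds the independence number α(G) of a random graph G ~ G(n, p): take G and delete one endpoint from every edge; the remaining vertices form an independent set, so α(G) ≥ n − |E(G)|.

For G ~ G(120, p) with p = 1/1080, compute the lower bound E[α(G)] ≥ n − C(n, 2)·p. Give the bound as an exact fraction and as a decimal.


E[|E(G)|] = C(120, 2)·p = 7140 · (1/1080) = 119/18.
E[α(G)] ≥ n − E[|E(G)|] = 120 − 119/18 = 2041/18.
Numerically: ≈ 113.38889.
(This is only a lower bound; the true E[α(G)] may be larger.)

E[α(G)] ≥ 2041/18 ≈ 113.38889.


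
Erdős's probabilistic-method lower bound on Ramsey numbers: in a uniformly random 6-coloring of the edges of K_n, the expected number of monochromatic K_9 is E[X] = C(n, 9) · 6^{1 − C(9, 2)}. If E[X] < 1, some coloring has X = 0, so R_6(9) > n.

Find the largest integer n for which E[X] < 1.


We need C(n, 9) · 6^{1 − 36} < 1, i.e. C(n, 9) < 6^{36 − 1} = 1719070799748422591028658176.
Check values of n near the boundary:
  n = 4406: C(4406, 9) = 1710356485221788389505285700; 1710356485221788389505285700 < 1719070799748422591028658176? YES
  n = 4407: C(4407, 9) = 1713856532599459170657070050; 1713856532599459170657070050 < 1719070799748422591028658176? YES
  n = 4408: C(4408, 9) = 1717362945146264156457459600; 1717362945146264156457459600 < 1719070799748422591028658176? YES
  n = 4409: C(4409, 9) = 1720875732988608787686577131; 1720875732988608787686577131 < 1719070799748422591028658176? NO
  n = 4410: C(4410, 9) = 1724394906266704102180823710; 1724394906266704102180823710 < 1719070799748422591028658176? NO
  n = 4411: C(4411, 9) = 1727920475134582415883601405; 1727920475134582415883601405 < 1719070799748422591028658176? NO
The largest n with C(n, 9) < 1719070799748422591028658176 is n = 4408 (where E[X] = 35778394690547169926197075/35813974994758803979763712 ≈ 0.9990). Hence R_6(9) > 4408, i.e. R_6(9) ≥ 4409.

Largest n = 4408; hence R_6(9) > 4408.
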